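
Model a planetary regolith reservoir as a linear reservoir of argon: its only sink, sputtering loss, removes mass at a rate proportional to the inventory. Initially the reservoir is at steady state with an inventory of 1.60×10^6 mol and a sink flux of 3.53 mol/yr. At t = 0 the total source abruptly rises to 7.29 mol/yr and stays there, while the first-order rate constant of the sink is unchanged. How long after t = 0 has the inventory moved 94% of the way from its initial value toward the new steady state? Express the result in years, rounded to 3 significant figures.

τ = M₀/F₀ = 1.60×10^6/3.53 = 453300 yr.
The remaining gap fraction is e^(−t/τ); 94% covered ⇒ e^(−t/τ) = 0.0600.
t = −τ ln(0.0600) = 453300 × 2.813 = 1.275×10^6 yr.

1.28×10^6 yr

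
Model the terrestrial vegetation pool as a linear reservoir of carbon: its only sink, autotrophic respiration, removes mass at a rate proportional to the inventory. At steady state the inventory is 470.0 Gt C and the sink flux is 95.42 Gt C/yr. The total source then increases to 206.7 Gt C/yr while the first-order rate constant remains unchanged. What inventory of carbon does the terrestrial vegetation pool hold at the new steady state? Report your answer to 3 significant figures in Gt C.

Rate constant k = F/M = 95.42 / 470.0 = 0.2030 yr⁻¹.
At the new steady state, source = k·M_new ⇒ M_new = 206.7 / 0.2030 = 1018 Gt C.
(Equivalently M_new = M × F_new/F_old = 470.0 × 206.7/95.42.)

1020 Gt C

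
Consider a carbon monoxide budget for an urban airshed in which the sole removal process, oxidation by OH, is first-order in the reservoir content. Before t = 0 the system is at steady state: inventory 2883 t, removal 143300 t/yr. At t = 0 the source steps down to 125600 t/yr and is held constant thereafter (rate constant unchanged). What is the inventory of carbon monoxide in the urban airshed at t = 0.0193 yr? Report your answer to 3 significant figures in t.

Residence time τ = M₀/F₀ = 0.02012 yr. The eventual steady state is M_∞ = M₀·(F₁/F₀) = 2883 × 125600/143300 = 2526.9 t.
The anomaly ΔM(t) = M(t) − M_∞ decays as ΔM₀·e^(−t/τ) with ΔM₀ = 2883 − 2526.9 = 356.1 t.
At t = 0.0193 yr, e^(−t/τ) = e^(−0.9593) = 0.3832, so ΔM = 136.4 t and M = 2526.9 + 136.4 = 2663.3 t.

2660 t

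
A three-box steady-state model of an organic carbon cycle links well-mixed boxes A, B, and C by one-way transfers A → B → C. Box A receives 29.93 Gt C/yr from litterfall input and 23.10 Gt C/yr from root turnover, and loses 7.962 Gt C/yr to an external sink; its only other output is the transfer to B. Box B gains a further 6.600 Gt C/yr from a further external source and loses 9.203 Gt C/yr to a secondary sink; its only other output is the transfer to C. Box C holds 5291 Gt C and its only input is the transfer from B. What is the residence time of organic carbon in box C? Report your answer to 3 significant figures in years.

125 yr

Box A: F(A→B) = (29.93 + 23.10) − 7.962 = 45.068 Gt C/yr.
Box B: F(B→C) = (45.068 + 6.600) − 9.203 = 42.465 Gt C/yr.
Box C throughput = its input = 42.465 Gt C/yr; τ = 5291 / 42.465 = 124.6 yr.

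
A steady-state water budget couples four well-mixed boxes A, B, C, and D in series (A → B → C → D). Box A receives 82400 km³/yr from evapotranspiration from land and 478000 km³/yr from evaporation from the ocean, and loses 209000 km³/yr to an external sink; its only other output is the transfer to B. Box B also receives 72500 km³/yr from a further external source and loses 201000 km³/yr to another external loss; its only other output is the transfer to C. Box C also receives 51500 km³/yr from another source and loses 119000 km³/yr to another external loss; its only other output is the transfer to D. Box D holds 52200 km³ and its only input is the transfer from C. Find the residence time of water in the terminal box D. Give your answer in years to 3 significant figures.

0.336 yr

Box A: F(A→B) = (82400 + 478000) − 209000 = 351400 km³/yr.
Box B: F(B→C) = (351400 + 72500) − 201000 = 222900 km³/yr.
Box C: F(C→D) = (222900 + 51500) − 119000 = 155400 km³/yr.
Box D throughput = its input = 155400 km³/yr; τ = 52200 / 155400 = 0.3359 yr.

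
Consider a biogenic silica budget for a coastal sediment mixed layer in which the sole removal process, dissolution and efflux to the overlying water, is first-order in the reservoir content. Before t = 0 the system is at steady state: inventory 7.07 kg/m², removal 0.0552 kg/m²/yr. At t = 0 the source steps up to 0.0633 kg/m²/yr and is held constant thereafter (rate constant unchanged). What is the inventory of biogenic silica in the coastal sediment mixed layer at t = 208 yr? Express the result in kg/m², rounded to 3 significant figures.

7.90 kg/m²

Residence time τ = M₀/F₀ = 128.1 yr. The eventual steady state is M_∞ = M₀·(F₁/F₀) = 7.07 × 0.0633/0.0552 = 8.1074 kg/m².
The anomaly ΔM(t) = M(t) − M_∞ decays as ΔM₀·e^(−t/τ) with ΔM₀ = 7.07 − 8.1074 = −1.037 kg/m².
At t = 208 yr, e^(−t/τ) = e^(−1.624) = 0.1971, so ΔM = −0.2045 kg/m² and M = 8.1074 − 0.2045 = 7.9030 kg/m².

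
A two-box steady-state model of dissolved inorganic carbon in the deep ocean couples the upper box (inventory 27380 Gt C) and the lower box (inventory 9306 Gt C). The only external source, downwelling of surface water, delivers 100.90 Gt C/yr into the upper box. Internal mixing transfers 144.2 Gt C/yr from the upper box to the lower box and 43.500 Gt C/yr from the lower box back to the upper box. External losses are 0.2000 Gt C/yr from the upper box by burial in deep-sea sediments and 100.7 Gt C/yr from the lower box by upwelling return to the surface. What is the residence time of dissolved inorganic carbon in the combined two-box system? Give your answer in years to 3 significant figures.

364 yr

For the system as a whole, the A↔B exchange is internal and contributes nothing to the throughput; only the external sinks remove mass.
M_total = 27380 + 9306 = 36686 Gt C.
ΣF_external_out = 0.2000 + 100.7 = 100.90 Gt C/yr.
τ = M_total / ΣF_ext = 36686 / 100.90 = 363.6 yr.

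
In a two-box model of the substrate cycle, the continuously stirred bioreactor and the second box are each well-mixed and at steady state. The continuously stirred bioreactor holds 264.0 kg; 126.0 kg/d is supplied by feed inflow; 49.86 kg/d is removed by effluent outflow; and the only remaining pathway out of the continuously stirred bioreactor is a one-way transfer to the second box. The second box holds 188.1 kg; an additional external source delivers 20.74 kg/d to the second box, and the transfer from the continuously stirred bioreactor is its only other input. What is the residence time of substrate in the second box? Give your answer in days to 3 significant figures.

Balance the continuously stirred bioreactor: ΣF_in = 126.00 kg/d.
Transfer to the second box = ΣF_in − (49.86) = 76.140 kg/d.
Total input to the second box = 76.140 + 20.74 = 96.880 kg/d; at steady state this equals its total output.
τ = M / F = 188.1 / 96.880 = 1.942 d.

1.94 d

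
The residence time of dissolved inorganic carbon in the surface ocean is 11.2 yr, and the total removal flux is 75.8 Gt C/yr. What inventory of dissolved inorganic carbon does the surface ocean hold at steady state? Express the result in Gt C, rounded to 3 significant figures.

τ = M/F ⇒ M = τ × F = 11.2 × 75.8 = 849.0 Gt C.

849 Gt C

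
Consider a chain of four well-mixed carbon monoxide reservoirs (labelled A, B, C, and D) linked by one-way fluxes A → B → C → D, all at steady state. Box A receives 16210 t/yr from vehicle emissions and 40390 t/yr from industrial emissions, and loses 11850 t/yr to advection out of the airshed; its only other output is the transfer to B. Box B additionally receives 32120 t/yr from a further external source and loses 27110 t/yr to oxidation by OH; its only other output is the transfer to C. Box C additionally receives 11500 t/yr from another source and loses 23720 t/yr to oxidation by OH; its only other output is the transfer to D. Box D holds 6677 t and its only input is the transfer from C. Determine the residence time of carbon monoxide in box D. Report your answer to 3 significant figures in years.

Box A: F(A→B) = (16210 + 40390) − 11850 = 44750 t/yr.
Box B: F(B→C) = (44750 + 32120) − 27110 = 49760 t/yr.
Box C: F(C→D) = (49760 + 11500) − 23720 = 37540 t/yr.
Box D throughput = its input = 37540 t/yr; τ = 6677 / 37540 = 0.1779 yr.

0.178 yr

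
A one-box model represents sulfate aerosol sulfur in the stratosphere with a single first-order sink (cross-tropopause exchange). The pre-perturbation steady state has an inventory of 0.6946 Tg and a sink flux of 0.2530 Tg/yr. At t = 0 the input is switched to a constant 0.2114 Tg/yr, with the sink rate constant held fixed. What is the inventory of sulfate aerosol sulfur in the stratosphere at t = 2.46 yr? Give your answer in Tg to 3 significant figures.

0.627 Tg

Residence time τ = M₀/F₀ = 2.745 yr. The eventual steady state is M_∞ = M₀·(F₁/F₀) = 0.6946 × 0.2114/0.2530 = 0.58039 Tg.
The anomaly ΔM(t) = M(t) − M_∞ decays as ΔM₀·e^(−t/τ) with ΔM₀ = 0.6946 − 0.58039 = 0.1142 Tg.
At t = 2.46 yr, e^(−t/τ) = e^(−0.8960) = 0.4082, so ΔM = 0.04662 Tg and M = 0.58039 + 0.04662 = 0.62701 Tg.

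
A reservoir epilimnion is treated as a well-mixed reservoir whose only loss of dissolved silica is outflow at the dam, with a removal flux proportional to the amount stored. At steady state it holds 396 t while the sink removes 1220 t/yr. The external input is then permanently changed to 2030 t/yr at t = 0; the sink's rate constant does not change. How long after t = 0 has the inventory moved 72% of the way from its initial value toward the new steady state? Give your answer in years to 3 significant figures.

τ = M₀/F₀ = 396/1220 = 0.3246 yr.
The remaining gap fraction is e^(−t/τ); 72% covered ⇒ e^(−t/τ) = 0.280.
t = −τ ln(0.280) = 0.3246 × 1.273 = 0.4132 yr.

0.413 yr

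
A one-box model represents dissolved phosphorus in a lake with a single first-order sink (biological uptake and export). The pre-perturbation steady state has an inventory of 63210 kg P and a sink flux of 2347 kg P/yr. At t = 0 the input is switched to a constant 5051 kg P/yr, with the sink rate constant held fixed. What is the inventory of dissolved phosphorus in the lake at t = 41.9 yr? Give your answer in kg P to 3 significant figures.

121000 kg P

τ = M₀/F₀ = 63210/2347 = 26.93 yr; rate constant k = 1/τ.
New steady state M_∞ = F₁/k = F₁·τ = 5051 × 26.93 = 136030 kg P.
M(t) = M_∞ + (M₀ − M_∞)·e^(−t/τ); t/τ = 41.9/26.93 = 1.556, so e^(−t/τ) = 0.2110.
M(t) = 136030 − 72820 × 0.2110 = 120670 kg P.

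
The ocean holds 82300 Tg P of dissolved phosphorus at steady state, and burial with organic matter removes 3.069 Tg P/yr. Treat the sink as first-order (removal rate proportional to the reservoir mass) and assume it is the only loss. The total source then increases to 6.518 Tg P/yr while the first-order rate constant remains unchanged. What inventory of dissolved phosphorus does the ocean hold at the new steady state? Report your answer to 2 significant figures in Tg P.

Rate constant k = F/M = 3.069 / 82300 = 3.729×10^-5 yr⁻¹.
At the new steady state, source = k·M_new ⇒ M_new = 6.518 / 3.729×10^-5 = 174800 Tg P.
(Equivalently M_new = M × F_new/F_old = 82300 × 6.518/3.069.)

170000 Tg P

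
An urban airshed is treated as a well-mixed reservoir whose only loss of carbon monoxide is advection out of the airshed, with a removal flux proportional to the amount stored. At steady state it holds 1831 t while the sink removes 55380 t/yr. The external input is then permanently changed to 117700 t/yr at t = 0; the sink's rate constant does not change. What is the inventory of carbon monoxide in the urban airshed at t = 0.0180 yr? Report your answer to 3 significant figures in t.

Residence time τ = M₀/F₀ = 0.03306 yr. The eventual steady state is M_∞ = M₀·(F₁/F₀) = 1831 × 117700/55380 = 3891.5 t.
The anomaly ΔM(t) = M(t) − M_∞ decays as ΔM₀·e^(−t/τ) with ΔM₀ = 1831 − 3891.5 = −2060 t.
At t = 0.0180 yr, e^(−t/τ) = e^(−0.5444) = 0.5802, so ΔM = −1195 t and M = 3891.5 − 1195 = 2696.0 t.

2700 t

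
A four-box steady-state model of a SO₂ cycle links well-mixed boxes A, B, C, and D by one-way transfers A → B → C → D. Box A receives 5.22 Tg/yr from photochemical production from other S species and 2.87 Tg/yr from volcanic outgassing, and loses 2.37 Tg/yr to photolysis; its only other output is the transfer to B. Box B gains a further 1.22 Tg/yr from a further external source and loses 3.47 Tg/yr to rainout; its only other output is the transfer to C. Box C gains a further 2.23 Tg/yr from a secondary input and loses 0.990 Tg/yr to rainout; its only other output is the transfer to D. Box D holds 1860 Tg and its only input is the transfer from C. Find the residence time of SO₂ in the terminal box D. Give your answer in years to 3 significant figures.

Box A: F(A→B) = (5.22 + 2.87) − 2.37 = 5.7200 Tg/yr.
Box B: F(B→C) = (5.7200 + 1.22) − 3.47 = 3.4700 Tg/yr.
Box C: F(C→D) = (3.4700 + 2.23) − 0.990 = 4.7100 Tg/yr.
Box D throughput = its input = 4.7100 Tg/yr; τ = 1860 / 4.7100 = 394.9 yr.

395 yr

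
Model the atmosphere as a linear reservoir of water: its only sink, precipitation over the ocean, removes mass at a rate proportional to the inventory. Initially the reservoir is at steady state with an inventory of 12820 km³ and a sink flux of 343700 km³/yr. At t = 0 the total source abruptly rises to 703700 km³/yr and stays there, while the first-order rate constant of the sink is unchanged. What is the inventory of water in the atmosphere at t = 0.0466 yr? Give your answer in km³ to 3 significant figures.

22400 km³

The sink rate constant is k = F₀/M₀ = 343700/12820 = 26.81 yr⁻¹.
Solving dM/dt = F₁ − kM with M(0) = M₀ gives M(t) = F₁/k + (M₀ − F₁/k)·e^(−kt).
F₁/k = 703700/26.81 = 26248 km³; kt = 26.81 × 0.0466 = 1.249, e^(−kt) = 0.2867.
M(0.0466) = 26248 + (12820 − 26248) × 0.2867 = 26248 − 3850 = 22398 km³.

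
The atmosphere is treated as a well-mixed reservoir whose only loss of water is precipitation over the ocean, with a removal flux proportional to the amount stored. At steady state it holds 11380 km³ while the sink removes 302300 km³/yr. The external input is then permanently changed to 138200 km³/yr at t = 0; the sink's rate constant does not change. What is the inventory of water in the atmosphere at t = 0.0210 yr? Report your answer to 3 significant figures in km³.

8740 km³

τ = M₀/F₀ = 11380/302300 = 0.03764 yr; rate constant k = 1/τ.
New steady state M_∞ = F₁/k = F₁·τ = 138200 × 0.03764 = 5202.5 km³.
M(t) = M_∞ + (M₀ − M_∞)·e^(−t/τ); t/τ = 0.0210/0.03764 = 0.5578, so e^(−t/τ) = 0.5724.
M(t) = 5202.5 + 6177 × 0.5724 = 8738.7 km³.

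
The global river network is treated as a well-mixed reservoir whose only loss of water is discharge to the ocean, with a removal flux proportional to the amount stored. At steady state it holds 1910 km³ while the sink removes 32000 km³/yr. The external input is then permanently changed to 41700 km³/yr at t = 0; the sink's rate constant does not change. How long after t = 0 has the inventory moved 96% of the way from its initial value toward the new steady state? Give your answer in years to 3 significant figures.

τ = M₀/F₀ = 1910/32000 = 0.05969 yr.
The remaining gap fraction is e^(−t/τ); 96% covered ⇒ e^(−t/τ) = 0.0400.
t = −τ ln(0.0400) = 0.05969 × 3.219 = 0.1921 yr.

0.192 yr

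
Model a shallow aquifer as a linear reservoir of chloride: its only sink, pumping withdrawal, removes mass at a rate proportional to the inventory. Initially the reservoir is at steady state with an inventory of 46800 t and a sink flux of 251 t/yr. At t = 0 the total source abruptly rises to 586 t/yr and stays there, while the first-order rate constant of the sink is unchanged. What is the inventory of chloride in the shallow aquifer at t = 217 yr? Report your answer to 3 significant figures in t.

The sink rate constant is k = F₀/M₀ = 251/46800 = 0.005363 yr⁻¹.
Solving dM/dt = F₁ − kM with M(0) = M₀ gives M(t) = F₁/k + (M₀ − F₁/k)·e^(−kt).
F₁/k = 586/0.005363 = 109260 t; kt = 0.005363 × 217 = 1.164, e^(−kt) = 0.3123.
M(217) = 109260 + (46800 − 109260) × 0.3123 = 109260 − 19510 = 89756 t.

89800 t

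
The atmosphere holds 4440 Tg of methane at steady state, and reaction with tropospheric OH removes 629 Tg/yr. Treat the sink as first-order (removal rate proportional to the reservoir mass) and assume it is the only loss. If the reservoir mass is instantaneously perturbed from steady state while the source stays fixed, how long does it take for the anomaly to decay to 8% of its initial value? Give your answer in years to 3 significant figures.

For a linear reservoir the anomaly decays as exp(−t/τ) with τ = M/F = 4440/629 = 7.059 yr.
exp(−t/τ) = 0.08 ⇒ t = −τ ln(0.08) = 7.059 × 2.526 = 17.83 yr.

17.8 yr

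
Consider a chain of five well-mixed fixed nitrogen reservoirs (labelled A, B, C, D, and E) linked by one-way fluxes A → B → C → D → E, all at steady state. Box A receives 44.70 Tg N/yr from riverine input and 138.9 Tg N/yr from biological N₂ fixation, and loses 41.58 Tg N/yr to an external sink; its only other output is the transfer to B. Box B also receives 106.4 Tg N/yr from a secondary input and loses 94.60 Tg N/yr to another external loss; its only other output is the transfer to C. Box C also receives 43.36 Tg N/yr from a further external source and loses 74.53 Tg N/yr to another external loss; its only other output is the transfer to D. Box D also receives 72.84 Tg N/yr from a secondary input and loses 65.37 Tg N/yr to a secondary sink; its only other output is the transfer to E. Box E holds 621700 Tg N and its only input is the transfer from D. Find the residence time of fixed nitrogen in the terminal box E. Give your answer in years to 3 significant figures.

Box A: F(A→B) = (44.70 + 138.9) − 41.58 = 142.02 Tg N/yr.
Box B: F(B→C) = (142.02 + 106.4) − 94.60 = 153.82 Tg N/yr.
Box C: F(C→D) = (153.82 + 43.36) − 74.53 = 122.65 Tg N/yr.
Box D: F(D→E) = (122.65 + 72.84) − 65.37 = 130.12 Tg N/yr.
Box E throughput = its input = 130.12 Tg N/yr; τ = 621700 / 130.12 = 4778 yr.

4780 yr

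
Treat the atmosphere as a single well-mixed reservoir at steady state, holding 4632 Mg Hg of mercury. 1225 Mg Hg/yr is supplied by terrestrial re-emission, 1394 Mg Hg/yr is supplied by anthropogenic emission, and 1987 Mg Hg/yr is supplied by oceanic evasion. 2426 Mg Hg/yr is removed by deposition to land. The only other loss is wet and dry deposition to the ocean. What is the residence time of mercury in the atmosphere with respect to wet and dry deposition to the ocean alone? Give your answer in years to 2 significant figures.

At steady state ΣF_in = ΣF_out.
ΣF_in = 1225 + 1394 + 1987 = 4606.0 Mg Hg/yr.
Wet and dry deposition to the ocean flux = ΣF_in − (2426) = 4606.0 − 2426 = 2180 Mg Hg/yr.
τ = M / F = 4632 / 2180 = 2.125 yr.

2.1 yr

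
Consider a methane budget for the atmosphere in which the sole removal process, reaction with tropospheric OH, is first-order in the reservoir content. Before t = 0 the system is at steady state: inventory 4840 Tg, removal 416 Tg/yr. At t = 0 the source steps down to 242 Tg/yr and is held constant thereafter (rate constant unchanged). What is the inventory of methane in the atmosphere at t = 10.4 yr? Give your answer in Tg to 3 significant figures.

τ = M₀/F₀ = 4840/416 = 11.63 yr; rate constant k = 1/τ.
New steady state M_∞ = F₁/k = F₁·τ = 242 × 11.63 = 2815.6 Tg.
M(t) = M_∞ + (M₀ − M_∞)·e^(−t/τ); t/τ = 10.4/11.63 = 0.8939, so e^(−t/τ) = 0.4091.
M(t) = 2815.6 + 2024 × 0.4091 = 3643.7 Tg.

3640 Tg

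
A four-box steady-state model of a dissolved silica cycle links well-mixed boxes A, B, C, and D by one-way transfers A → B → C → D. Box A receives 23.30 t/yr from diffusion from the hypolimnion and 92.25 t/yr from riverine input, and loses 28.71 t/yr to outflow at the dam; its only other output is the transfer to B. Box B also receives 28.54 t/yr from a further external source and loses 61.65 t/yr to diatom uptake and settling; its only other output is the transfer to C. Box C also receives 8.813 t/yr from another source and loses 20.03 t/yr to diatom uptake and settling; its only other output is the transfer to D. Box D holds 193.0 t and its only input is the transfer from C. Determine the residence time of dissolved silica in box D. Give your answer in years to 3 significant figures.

4.54 yr

Box A: F(A→B) = (23.30 + 92.25) − 28.71 = 86.840 t/yr.
Box B: F(B→C) = (86.840 + 28.54) − 61.65 = 53.730 t/yr.
Box C: F(C→D) = (53.730 + 8.813) − 20.03 = 42.513 t/yr.
Box D throughput = its input = 42.513 t/yr; τ = 193.0 / 42.513 = 4.540 yr.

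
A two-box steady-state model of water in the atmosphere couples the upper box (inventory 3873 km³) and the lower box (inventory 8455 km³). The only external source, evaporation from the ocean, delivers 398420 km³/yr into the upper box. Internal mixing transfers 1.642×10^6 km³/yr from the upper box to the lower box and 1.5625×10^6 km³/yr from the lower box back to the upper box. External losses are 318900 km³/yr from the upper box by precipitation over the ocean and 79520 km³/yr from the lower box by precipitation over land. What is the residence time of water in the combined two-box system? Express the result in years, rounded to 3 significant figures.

0.0309 yr

For the system as a whole, the A↔B exchange is internal and contributes nothing to the throughput; only the external sinks remove mass.
M_total = 3873 + 8455 = 12328 km³.
ΣF_external_out = 318900 + 79520 = 398420 km³/yr.
τ = M_total / ΣF_ext = 12328 / 398420 = 0.03094 yr.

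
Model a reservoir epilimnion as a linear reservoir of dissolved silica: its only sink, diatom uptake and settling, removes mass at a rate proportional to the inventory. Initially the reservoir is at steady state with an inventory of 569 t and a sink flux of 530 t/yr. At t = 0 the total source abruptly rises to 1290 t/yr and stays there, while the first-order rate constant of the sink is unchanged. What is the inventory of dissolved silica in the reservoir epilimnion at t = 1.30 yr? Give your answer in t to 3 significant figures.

1140 t

Residence time τ = M₀/F₀ = 1.074 yr. The eventual steady state is M_∞ = M₀·(F₁/F₀) = 569 × 1290/530 = 1384.9 t.
The anomaly ΔM(t) = M(t) − M_∞ decays as ΔM₀·e^(−t/τ) with ΔM₀ = 569 − 1384.9 = −815.9 t.
At t = 1.30 yr, e^(−t/τ) = e^(−1.211) = 0.2979, so ΔM = −243.1 t and M = 1384.9 − 243.1 = 1141.8 t.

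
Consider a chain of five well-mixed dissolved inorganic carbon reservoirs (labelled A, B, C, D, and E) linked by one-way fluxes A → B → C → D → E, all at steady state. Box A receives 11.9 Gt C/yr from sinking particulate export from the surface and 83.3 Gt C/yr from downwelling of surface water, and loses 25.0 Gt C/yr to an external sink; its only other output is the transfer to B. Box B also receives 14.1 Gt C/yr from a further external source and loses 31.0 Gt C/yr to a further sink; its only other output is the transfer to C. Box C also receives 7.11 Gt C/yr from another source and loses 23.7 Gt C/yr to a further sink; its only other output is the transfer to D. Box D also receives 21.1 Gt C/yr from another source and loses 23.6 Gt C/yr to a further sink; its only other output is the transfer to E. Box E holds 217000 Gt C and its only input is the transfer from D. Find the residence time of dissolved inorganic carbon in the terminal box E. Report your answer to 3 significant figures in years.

6340 yr

Box A: F(A→B) = (11.9 + 83.3) − 25.0 = 70.200 Gt C/yr.
Box B: F(B→C) = (70.200 + 14.1) − 31.0 = 53.300 Gt C/yr.
Box C: F(C→D) = (53.300 + 7.11) − 23.7 = 36.710 Gt C/yr.
Box D: F(D→E) = (36.710 + 21.1) − 23.6 = 34.210 Gt C/yr.
Box E throughput = its input = 34.210 Gt C/yr; τ = 217000 / 34.210 = 6343 yr.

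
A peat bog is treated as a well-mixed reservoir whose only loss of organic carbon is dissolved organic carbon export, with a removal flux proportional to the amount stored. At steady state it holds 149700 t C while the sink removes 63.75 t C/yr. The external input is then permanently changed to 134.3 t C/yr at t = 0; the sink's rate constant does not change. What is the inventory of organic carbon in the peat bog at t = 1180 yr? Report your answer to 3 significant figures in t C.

The sink rate constant is k = F₀/M₀ = 63.75/149700 = 0.0004259 yr⁻¹.
Solving dM/dt = F₁ − kM with M(0) = M₀ gives M(t) = F₁/k + (M₀ − F₁/k)·e^(−kt).
F₁/k = 134.3/0.0004259 = 315370 t C; kt = 0.0004259 × 1180 = 0.5025, e^(−kt) = 0.6050.
M(1180) = 315370 + (149700 − 315370) × 0.6050 = 315370 − 100200 = 215140 t C.

215000 t C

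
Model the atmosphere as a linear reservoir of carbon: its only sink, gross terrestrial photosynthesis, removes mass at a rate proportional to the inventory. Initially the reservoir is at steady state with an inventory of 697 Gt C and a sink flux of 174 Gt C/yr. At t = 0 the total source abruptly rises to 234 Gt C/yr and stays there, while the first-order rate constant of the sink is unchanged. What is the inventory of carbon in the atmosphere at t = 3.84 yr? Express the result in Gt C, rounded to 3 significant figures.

845 Gt C

τ = M₀/F₀ = 697/174 = 4.006 yr; rate constant k = 1/τ.
New steady state M_∞ = F₁/k = F₁·τ = 234 × 4.006 = 937.34 Gt C.
M(t) = M_∞ + (M₀ − M_∞)·e^(−t/τ); t/τ = 3.84/4.006 = 0.9586, so e^(−t/τ) = 0.3834.
M(t) = 937.34 − 240.3 × 0.3834 = 845.19 Gt C.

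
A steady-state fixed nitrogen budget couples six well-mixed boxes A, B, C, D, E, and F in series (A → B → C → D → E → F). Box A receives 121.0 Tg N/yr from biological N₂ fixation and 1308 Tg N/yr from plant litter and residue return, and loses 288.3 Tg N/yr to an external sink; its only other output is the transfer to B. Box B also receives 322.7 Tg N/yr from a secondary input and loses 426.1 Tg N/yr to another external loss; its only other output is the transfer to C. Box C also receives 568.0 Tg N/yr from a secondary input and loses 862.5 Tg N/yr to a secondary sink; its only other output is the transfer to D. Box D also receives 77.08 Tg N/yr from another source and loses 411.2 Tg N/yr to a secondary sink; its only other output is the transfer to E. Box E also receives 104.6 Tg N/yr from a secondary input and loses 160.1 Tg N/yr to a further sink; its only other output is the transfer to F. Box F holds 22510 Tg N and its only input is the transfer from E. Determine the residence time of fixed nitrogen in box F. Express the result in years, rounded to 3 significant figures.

63.7 yr

Box A: F(A→B) = (121.0 + 1308) − 288.3 = 1140.7 Tg N/yr.
Box B: F(B→C) = (1140.7 + 322.7) − 426.1 = 1037.3 Tg N/yr.
Box C: F(C→D) = (1037.3 + 568.0) − 862.5 = 742.80 Tg N/yr.
Box D: F(D→E) = (742.80 + 77.08) − 411.2 = 408.68 Tg N/yr.
Box E: F(E→F) = (408.68 + 104.6) − 160.1 = 353.18 Tg N/yr.
Box F throughput = its input = 353.18 Tg N/yr; τ = 22510 / 353.18 = 63.74 yr.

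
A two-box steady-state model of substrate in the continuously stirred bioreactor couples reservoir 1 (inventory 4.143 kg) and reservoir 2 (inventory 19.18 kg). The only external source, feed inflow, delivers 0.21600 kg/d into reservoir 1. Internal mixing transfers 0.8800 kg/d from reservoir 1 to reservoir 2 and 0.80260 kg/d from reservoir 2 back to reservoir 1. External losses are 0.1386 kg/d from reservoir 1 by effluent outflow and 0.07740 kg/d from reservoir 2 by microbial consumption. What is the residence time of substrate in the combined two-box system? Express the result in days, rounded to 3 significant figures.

108 d

Residence time in the combined system uses the total inventory and the total *external* removal — internal exchanges between the two boxes cancel.
M_total = 4.143 + 19.18 = 23.323 kg.
ΣF_external_out = 0.1386 + 0.07740 = 0.21600 kg/d.
τ = M_total / ΣF_ext = 23.323 / 0.21600 = 108.0 d.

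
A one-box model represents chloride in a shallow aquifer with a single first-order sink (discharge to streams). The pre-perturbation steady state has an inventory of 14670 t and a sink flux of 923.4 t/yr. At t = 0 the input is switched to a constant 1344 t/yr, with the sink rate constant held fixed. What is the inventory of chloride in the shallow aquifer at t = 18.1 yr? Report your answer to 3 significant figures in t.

19200 t

τ = M₀/F₀ = 14670/923.4 = 15.89 yr; rate constant k = 1/τ.
New steady state M_∞ = F₁/k = F₁·τ = 1344 × 15.89 = 21352 t.
M(t) = M_∞ + (M₀ − M_∞)·e^(−t/τ); t/τ = 18.1/15.89 = 1.139, so e^(−t/τ) = 0.3200.
M(t) = 21352 − 6682 × 0.3200 = 19214 t.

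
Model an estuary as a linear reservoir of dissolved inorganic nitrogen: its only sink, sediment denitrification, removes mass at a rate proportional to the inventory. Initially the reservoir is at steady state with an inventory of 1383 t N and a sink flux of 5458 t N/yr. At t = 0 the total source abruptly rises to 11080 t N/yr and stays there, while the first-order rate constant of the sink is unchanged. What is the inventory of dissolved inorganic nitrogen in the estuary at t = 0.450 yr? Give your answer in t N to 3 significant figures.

2570 t N

Residence time τ = M₀/F₀ = 0.2534 yr. The eventual steady state is M_∞ = M₀·(F₁/F₀) = 1383 × 11080/5458 = 2807.6 t N.
The anomaly ΔM(t) = M(t) − M_∞ decays as ΔM₀·e^(−t/τ) with ΔM₀ = 1383 − 2807.6 = −1425 t N.
At t = 0.450 yr, e^(−t/τ) = e^(−1.776) = 0.1693, so ΔM = −241.2 t N and M = 2807.6 − 241.2 = 2566.3 t N.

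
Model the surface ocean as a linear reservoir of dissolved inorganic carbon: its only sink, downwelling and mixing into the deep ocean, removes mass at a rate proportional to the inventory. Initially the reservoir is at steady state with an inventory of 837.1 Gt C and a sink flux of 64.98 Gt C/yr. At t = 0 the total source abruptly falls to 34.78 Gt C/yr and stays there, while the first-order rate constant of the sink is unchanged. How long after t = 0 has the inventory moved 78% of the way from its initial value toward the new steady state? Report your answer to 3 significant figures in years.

19.5 yr

τ = M₀/F₀ = 837.1/64.98 = 12.88 yr.
The remaining gap fraction is e^(−t/τ); 78% covered ⇒ e^(−t/τ) = 0.220.
t = −τ ln(0.220) = 12.88 × 1.514 = 19.51 yr.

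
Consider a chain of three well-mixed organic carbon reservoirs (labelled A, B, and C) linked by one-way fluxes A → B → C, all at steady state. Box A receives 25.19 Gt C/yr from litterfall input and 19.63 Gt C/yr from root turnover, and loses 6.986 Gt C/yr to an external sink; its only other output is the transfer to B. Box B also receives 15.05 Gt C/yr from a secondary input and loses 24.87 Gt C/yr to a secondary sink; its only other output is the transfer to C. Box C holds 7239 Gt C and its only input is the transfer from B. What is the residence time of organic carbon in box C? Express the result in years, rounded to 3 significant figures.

258 yr

Box A: F(A→B) = (25.19 + 19.63) − 6.986 = 37.834 Gt C/yr.
Box B: F(B→C) = (37.834 + 15.05) − 24.87 = 28.014 Gt C/yr.
Box C throughput = its input = 28.014 Gt C/yr; τ = 7239 / 28.014 = 258.4 yr.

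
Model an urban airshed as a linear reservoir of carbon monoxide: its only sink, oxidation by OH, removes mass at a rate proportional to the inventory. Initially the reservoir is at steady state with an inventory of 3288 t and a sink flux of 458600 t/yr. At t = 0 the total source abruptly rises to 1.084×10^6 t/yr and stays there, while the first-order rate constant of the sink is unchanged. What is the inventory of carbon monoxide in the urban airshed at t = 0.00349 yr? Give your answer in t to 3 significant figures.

τ = M₀/F₀ = 3288/458600 = 0.007170 yr; rate constant k = 1/τ.
New steady state M_∞ = F₁/k = F₁·τ = 1.084×10^6 × 0.007170 = 7771.9 t.
M(t) = M_∞ + (M₀ − M_∞)·e^(−t/τ); t/τ = 0.00349/0.007170 = 0.4868, so e^(−t/τ) = 0.6146.
M(t) = 7771.9 − 4484 × 0.6146 = 5016.1 t.

5020 t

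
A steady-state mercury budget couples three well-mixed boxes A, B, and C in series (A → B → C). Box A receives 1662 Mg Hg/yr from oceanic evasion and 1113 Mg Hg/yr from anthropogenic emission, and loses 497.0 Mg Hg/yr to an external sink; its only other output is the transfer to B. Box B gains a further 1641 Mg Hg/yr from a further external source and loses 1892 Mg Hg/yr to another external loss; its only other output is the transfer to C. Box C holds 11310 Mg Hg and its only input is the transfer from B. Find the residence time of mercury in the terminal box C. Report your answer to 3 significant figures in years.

Box A: F(A→B) = (1662 + 1113) − 497.0 = 2278.0 Mg Hg/yr.
Box B: F(B→C) = (2278.0 + 1641) − 1892 = 2027.0 Mg Hg/yr.
Box C throughput = its input = 2027.0 Mg Hg/yr; τ = 11310 / 2027.0 = 5.580 yr.

5.58 yr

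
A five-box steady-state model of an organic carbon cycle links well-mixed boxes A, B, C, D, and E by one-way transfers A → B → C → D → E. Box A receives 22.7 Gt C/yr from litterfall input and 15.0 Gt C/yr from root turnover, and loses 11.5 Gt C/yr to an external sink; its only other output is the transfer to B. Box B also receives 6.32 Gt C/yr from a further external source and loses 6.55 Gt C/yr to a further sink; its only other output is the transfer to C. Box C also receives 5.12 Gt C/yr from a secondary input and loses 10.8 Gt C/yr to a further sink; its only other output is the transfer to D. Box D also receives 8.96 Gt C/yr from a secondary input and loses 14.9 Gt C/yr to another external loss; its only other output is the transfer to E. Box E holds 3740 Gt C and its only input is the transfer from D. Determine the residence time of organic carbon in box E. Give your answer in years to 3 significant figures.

Box A: F(A→B) = (22.7 + 15.0) − 11.5 = 26.200 Gt C/yr.
Box B: F(B→C) = (26.200 + 6.32) − 6.55 = 25.970 Gt C/yr.
Box C: F(C→D) = (25.970 + 5.12) − 10.8 = 20.290 Gt C/yr.
Box D: F(D→E) = (20.290 + 8.96) − 14.9 = 14.350 Gt C/yr.
Box E throughput = its input = 14.350 Gt C/yr; τ = 3740 / 14.350 = 260.6 yr.

261 yr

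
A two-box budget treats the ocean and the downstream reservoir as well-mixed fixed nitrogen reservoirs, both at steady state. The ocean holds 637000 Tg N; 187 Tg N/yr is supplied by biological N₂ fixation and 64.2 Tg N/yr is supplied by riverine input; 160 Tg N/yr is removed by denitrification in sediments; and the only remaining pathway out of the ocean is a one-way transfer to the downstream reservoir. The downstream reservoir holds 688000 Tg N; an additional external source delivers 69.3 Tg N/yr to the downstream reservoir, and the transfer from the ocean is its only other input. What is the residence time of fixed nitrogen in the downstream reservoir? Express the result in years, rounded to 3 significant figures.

4290 yr

Balance the ocean: ΣF_in = 187 + 64.2 = 251.20 Tg N/yr.
Transfer to the downstream reservoir = ΣF_in − (160) = 91.200 Tg N/yr.
Total input to the downstream reservoir = 91.200 + 69.3 = 160.50 Tg N/yr; at steady state this equals its total output.
τ = M / F = 688000 / 160.50 = 4287 yr.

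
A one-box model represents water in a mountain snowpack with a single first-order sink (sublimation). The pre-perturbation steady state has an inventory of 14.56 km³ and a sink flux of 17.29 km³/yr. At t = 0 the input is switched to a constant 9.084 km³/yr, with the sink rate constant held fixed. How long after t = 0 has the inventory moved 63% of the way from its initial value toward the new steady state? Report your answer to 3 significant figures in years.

0.837 yr

τ = M₀/F₀ = 14.56/17.29 = 0.8421 yr.
The remaining gap fraction is e^(−t/τ); 63% covered ⇒ e^(−t/τ) = 0.370.
t = −τ ln(0.370) = 0.8421 × 0.9943 = 0.8373 yr.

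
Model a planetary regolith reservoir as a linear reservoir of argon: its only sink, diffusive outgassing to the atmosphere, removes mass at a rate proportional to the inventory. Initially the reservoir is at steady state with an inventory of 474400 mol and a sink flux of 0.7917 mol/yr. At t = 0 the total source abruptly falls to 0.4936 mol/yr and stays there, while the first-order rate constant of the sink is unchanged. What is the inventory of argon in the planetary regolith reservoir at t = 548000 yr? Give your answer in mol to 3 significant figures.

367000 mol

τ = M₀/F₀ = 474400/0.7917 = 599200 yr; rate constant k = 1/τ.
New steady state M_∞ = F₁/k = F₁·τ = 0.4936 × 599200 = 295770 mol.
M(t) = M_∞ + (M₀ − M_∞)·e^(−t/τ); t/τ = 548000/599200 = 0.9145, so e^(−t/τ) = 0.4007.
M(t) = 295770 + 178600 × 0.4007 = 367350 mol.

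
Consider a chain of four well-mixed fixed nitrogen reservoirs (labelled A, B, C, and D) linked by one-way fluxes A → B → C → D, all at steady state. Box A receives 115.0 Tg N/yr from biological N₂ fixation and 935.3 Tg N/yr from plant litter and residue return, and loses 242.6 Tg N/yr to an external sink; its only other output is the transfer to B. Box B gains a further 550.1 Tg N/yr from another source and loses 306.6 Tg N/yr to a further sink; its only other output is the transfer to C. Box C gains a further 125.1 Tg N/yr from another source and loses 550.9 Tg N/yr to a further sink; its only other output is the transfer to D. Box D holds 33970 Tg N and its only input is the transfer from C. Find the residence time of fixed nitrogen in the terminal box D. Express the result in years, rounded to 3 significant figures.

Box A: F(A→B) = (115.0 + 935.3) − 242.6 = 807.70 Tg N/yr.
Box B: F(B→C) = (807.70 + 550.1) − 306.6 = 1051.2 Tg N/yr.
Box C: F(C→D) = (1051.2 + 125.1) − 550.9 = 625.40 Tg N/yr.
Box D throughput = its input = 625.40 Tg N/yr; τ = 33970 / 625.40 = 54.32 yr.

54.3 yr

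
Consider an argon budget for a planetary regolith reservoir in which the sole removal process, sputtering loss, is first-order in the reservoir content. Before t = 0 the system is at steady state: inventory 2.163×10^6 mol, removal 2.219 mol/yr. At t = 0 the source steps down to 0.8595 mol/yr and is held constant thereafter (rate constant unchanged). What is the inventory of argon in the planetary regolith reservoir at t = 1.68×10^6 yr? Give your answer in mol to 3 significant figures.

1.07×10^6 mol

Residence time τ = M₀/F₀ = 974800 yr. The eventual steady state is M_∞ = M₀·(F₁/F₀) = 2.163×10^6 × 0.8595/2.219 = 837810 mol.
The anomaly ΔM(t) = M(t) − M_∞ decays as ΔM₀·e^(−t/τ) with ΔM₀ = 2.163×10^6 − 837810 = 1.325×10^6 mol.
At t = 1.68×10^6 yr, e^(−t/τ) = e^(−1.723) = 0.1784, so ΔM = 236500 mol and M = 837810 + 236500 = 1.0743×10^6 mol.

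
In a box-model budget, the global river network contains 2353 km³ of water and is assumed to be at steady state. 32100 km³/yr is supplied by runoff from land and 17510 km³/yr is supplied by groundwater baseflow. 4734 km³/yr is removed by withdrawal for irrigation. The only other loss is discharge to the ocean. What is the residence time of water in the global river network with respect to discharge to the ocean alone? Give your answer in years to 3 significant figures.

At steady state ΣF_in = ΣF_out.
ΣF_in = 32100 + 17510 = 49610 km³/yr.
Discharge to the ocean flux = ΣF_in − (4734) = 49610 − 4734 = 44880 km³/yr.
τ = M / F = 2353 / 44880 = 0.05243 yr.

0.0524 yr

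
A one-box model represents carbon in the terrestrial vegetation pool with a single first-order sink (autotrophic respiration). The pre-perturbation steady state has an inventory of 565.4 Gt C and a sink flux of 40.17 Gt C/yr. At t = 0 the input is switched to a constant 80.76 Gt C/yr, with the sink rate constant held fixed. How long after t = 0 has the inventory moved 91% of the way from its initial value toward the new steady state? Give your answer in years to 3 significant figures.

τ = M₀/F₀ = 565.4/40.17 = 14.08 yr.
The remaining gap fraction is e^(−t/τ); 91% covered ⇒ e^(−t/τ) = 0.0900.
t = −τ ln(0.0900) = 14.08 × 2.408 = 33.89 yr.

33.9 yr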